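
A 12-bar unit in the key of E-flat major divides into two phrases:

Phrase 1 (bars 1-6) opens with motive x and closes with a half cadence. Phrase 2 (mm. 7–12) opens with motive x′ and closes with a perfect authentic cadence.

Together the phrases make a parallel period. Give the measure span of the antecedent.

measures 1–6

The phrase ending with the weaker cadence (half cadence) is the antecedent; the one ending more conclusively (perfect authentic cadence) is the consequent. The antecedent is measures 1–6.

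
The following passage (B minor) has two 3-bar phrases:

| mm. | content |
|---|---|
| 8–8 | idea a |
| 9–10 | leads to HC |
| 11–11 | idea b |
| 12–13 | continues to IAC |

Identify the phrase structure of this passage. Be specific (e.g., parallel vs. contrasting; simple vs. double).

Phrase 1 ends with a half cadence (weaker) and phrase 2 with an imperfect authentic cadence (stronger): antecedent + consequent = a period.
The two phrases open with different material (a / b), so the period is contrasting.

contrasting period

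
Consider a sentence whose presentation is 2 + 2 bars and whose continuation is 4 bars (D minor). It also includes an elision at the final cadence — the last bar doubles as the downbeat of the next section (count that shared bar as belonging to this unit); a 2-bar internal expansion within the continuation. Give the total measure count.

Basic sentence: 2 + 2 + 4 = 8 bars.
8 (basic form) + 2 (internal expansion) = 10.
The elision shares a bar with the next section but does not change this unit's count.

10 measures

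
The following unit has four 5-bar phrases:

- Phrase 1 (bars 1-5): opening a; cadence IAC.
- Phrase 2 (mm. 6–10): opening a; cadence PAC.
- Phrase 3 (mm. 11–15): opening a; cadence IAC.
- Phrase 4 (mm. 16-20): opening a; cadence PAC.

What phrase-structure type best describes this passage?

The cadence pattern IAC–PAC–IAC–PAC is weak–strong twice, and phrases 3–4 restate phrases 1–2: a period heard twice, not a double period (which would end weakly at phrase 2).

repeated period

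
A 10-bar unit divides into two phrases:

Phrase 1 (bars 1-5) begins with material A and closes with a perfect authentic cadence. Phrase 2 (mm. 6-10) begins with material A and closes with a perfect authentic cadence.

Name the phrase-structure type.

repeated phrase

Both phrases have the same opening (A) and the same cadence (perfect authentic cadence): the second is a restatement, not a consequent, so this is a repeated phrase rather than a period.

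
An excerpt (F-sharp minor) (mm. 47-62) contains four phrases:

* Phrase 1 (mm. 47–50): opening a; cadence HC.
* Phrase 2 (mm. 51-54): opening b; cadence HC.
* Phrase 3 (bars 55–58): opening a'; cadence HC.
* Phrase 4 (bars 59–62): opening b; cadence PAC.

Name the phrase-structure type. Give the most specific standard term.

Four phrases in two halves: the first half (mm. 47–54) ends with a half cadence, the second (bars 55–62) with a perfect authentic cadence — a large antecedent–consequent pair, i.e. a double period.
Phrase 3 begins with the same material as phrase 1, making it parallel.

parallel double period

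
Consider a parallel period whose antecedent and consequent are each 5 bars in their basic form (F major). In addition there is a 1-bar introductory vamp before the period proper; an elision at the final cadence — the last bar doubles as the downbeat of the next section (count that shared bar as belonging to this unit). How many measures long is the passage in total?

11 measures

Basic parallel period: 5 + 5 = 10 bars.
10 (basic form) + 1 (introduction) = 11.
The elision shares a bar with the next section but does not change this unit's count.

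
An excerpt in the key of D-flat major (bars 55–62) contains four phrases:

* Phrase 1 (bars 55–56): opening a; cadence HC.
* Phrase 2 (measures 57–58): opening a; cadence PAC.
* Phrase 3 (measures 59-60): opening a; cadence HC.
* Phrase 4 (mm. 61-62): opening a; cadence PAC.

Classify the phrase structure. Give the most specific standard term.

repeated period

The cadence pattern HC–PAC–HC–PAC is weak–strong twice, and phrases 3–4 restate phrases 1–2: a period heard twice, not a double period (which would end weakly at phrase 2).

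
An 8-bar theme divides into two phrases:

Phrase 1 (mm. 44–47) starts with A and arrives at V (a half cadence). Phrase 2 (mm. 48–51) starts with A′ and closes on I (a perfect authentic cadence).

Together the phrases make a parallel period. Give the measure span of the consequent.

The phrase ending with the weaker cadence (half cadence) is the antecedent; the one ending more conclusively (perfect authentic cadence) is the consequent. The consequent is measures 48–51.

measures 48–51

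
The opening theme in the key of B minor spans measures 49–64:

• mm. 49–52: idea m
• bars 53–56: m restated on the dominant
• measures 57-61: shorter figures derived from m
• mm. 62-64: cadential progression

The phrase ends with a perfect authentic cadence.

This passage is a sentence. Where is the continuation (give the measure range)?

After the presentation (bars 49–56), the continuation covers the fragmentation through the cadence: mm. 57–64.

measures 57–64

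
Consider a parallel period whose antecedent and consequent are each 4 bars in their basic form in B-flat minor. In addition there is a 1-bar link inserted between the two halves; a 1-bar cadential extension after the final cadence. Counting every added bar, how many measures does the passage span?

Basic parallel period: 4 + 4 = 8 bars.
8 (basic form) + 1 (link) + 1 (cadential extension) = 10.

10 measures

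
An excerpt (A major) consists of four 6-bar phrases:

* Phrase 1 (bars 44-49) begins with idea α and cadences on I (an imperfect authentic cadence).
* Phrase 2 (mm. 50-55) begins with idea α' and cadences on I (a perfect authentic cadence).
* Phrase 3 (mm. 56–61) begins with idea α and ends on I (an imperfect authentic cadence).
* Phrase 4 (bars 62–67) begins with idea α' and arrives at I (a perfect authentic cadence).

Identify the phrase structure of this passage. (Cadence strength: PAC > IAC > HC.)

repeated period

The cadence pattern IAC–PAC–IAC–PAC is weak–strong twice, and phrases 3–4 restate phrases 1–2: a period heard twice, not a double period (which would end weakly at phrase 2).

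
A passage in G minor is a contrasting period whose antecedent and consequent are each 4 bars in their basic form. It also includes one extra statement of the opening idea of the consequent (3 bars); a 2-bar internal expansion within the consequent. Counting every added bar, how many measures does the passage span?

13 measures

Basic contrasting period: 4 + 4 = 8 bars.
8 (basic form) + 3 (extra statement) + 2 (internal expansion) = 13.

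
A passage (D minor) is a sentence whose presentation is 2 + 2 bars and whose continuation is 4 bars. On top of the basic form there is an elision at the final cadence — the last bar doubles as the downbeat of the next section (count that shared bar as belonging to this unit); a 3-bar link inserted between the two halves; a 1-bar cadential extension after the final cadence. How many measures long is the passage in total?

12 measures

Basic sentence: 2 + 2 + 4 = 8 bars.
8 (basic form) + 3 (link) + 1 (cadential extension) = 12.
The elision shares a bar with the next section but does not change this unit's count.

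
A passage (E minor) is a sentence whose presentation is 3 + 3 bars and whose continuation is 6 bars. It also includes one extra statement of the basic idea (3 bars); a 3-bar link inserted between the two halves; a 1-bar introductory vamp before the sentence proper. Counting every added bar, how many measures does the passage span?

Basic sentence: 3 + 3 + 6 = 12 bars.
12 (basic form) + 3 (extra statement) + 3 (link) + 1 (introduction) = 19.

19 measures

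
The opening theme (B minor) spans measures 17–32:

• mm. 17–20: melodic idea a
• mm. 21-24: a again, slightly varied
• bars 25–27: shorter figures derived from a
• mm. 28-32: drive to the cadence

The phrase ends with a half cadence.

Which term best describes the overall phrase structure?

sentence

Basic idea (bars 17-20) + its repetition (bars 21–24) form the presentation; fragmentation and cadence (measures 25–32) form the continuation — the 16-bar whole is a sentence.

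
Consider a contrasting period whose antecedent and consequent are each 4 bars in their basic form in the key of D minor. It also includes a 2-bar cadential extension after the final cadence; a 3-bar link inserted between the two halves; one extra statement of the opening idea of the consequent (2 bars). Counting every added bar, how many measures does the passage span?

Basic contrasting period: 4 + 4 = 8 bars.
8 (basic form) + 2 (cadential extension) + 3 (link) + 2 (extra statement) = 15.

15 measures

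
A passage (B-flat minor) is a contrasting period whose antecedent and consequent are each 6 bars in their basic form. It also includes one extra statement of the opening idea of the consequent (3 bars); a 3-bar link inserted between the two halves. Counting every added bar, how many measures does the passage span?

Basic contrasting period: 6 + 6 = 12 bars.
12 (basic form) + 3 (extra statement) + 3 (link) = 18.

18 measures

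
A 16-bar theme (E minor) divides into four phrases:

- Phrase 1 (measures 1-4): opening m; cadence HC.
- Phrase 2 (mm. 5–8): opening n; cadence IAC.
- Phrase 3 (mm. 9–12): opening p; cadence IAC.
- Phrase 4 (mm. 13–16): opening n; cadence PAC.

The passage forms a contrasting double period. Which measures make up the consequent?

measures 9–16

In a double period the first pair of phrases (ending imperfect authentic cadence) is the large antecedent and the second pair (ending perfect authentic cadence) is the large consequent; the consequent is measures 9–16.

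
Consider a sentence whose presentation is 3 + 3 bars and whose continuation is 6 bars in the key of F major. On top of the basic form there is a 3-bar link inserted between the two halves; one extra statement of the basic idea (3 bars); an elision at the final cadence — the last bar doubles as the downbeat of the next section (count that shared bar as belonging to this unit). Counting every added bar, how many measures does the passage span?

18 measures

Basic sentence: 3 + 3 + 6 = 12 bars.
12 (basic form) + 3 (link) + 3 (extra statement) = 18.
The elision shares a bar with the next section but does not change this unit's count.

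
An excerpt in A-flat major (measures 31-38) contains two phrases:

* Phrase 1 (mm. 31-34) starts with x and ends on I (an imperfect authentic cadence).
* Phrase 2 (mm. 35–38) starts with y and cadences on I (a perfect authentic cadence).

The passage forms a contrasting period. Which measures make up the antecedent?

measures 31–34

The antecedent is the phrase ending with the weaker cadence (imperfect authentic cadence, phrase 1) and the consequent the one ending more conclusively (perfect authentic cadence, phrase 2); the antecedent is measures 31–34.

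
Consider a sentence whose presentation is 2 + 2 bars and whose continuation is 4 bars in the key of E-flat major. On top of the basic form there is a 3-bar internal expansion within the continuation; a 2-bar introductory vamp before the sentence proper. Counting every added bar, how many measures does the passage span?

Basic sentence: 2 + 2 + 4 = 8 bars.
8 (basic form) + 3 (internal expansion) + 2 (introduction) = 13.

13 measures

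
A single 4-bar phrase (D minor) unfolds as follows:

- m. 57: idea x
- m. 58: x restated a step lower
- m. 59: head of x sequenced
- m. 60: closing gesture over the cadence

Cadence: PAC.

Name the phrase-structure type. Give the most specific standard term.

sentence

Basic idea (bar 57) + its repetition (bar 58) form the presentation; fragmentation and cadence (bars 59–60) form the continuation — the 4-bar whole is a sentence.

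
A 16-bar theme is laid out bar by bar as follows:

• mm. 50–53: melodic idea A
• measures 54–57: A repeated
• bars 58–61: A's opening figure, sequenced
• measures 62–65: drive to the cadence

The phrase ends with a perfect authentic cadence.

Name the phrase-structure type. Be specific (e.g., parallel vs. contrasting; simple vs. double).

sentence

Basic idea (mm. 50–53) + its repetition (mm. 54-57) form the presentation; fragmentation and cadence (mm. 58-65) form the continuation — the 16-bar whole is a sentence.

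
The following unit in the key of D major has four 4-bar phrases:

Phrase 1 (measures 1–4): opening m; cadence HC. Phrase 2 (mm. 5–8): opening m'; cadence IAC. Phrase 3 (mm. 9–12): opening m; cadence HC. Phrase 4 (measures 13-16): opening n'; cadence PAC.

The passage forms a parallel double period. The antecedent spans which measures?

measures 1–8

In a double period the four phrases pair into a large antecedent (phrases 1–2, ending imperfect authentic cadence) and a large consequent (phrases 3–4, ending perfect authentic cadence). The antecedent spans mm. 1–8.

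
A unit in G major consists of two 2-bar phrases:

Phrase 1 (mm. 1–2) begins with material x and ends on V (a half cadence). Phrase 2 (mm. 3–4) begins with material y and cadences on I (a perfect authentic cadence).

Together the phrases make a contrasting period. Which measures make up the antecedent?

measures 1–2

The phrase ending with the weaker cadence (half cadence) is the antecedent; the one ending more conclusively (perfect authentic cadence) is the consequent. The antecedent is measures 1–2.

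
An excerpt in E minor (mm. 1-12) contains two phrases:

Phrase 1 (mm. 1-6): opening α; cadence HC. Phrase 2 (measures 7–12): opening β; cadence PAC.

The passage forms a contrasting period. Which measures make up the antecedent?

measures 1–6

The antecedent is the phrase ending with the weaker cadence (half cadence, phrase 1) and the consequent the one ending more conclusively (perfect authentic cadence, phrase 2); the antecedent is bars 1–6.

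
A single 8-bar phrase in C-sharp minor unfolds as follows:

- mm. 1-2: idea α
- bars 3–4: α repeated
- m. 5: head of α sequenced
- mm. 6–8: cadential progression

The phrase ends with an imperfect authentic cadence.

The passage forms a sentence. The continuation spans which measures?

After the presentation (mm. 1-4), the continuation covers the fragmentation through the cadence: mm. 5–8.

measures 5–8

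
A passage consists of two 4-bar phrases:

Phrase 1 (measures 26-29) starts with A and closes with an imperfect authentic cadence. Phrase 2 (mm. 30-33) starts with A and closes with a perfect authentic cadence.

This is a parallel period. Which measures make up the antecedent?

The phrase ending with the weaker cadence (imperfect authentic cadence) is the antecedent; the one ending more conclusively (perfect authentic cadence) is the consequent. The antecedent is measures 26–29.

measures 26–29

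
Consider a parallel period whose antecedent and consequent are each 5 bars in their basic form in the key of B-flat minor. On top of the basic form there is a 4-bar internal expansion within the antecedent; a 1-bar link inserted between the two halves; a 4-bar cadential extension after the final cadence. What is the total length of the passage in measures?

Basic parallel period: 5 + 5 = 10 bars.
10 (basic form) + 4 (internal expansion) + 1 (link) + 4 (cadential extension) = 19.

19 measures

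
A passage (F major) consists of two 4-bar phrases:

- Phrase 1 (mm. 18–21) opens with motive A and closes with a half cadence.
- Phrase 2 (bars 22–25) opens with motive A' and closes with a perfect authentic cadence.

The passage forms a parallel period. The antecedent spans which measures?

The antecedent is the phrase ending with the weaker cadence (half cadence, phrase 1) and the consequent the one ending more conclusively (perfect authentic cadence, phrase 2); the antecedent is bars 18–21.

measures 18–21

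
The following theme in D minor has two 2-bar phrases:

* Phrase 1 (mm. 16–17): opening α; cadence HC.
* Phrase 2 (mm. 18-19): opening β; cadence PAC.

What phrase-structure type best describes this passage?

Phrase 1 ends with a half cadence (weaker) and phrase 2 with a perfect authentic cadence (stronger): antecedent + consequent = a period.
The two phrases open with different material (α / β), so the period is contrasting.

contrasting period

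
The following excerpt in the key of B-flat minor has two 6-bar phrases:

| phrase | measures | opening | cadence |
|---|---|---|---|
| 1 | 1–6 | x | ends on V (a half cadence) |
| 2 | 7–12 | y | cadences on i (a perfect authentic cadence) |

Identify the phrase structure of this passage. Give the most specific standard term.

Phrase 1 ends with a half cadence (weaker) and phrase 2 with a perfect authentic cadence (stronger): antecedent + consequent = a period.
The two phrases open with different material (x / y), so the period is contrasting.

contrasting period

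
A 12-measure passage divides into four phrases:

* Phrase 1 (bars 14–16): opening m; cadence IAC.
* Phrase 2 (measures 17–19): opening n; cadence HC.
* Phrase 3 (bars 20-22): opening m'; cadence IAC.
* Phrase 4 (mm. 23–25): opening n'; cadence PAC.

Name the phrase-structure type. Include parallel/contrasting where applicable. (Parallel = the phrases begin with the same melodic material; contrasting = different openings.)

parallel double period

Four phrases in two halves: the first half (mm. 14–19) ends with a half cadence, the second (mm. 20-25) with a perfect authentic cadence — a large antecedent–consequent pair, i.e. a double period.
Phrase 3 begins with the same material as phrase 1, making it parallel.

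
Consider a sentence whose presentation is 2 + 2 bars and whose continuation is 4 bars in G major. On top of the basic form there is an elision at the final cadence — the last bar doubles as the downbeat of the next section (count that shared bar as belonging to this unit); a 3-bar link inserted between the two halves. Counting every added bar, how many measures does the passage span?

Basic sentence: 2 + 2 + 4 = 8 bars.
8 (basic form) + 3 (link) = 11.
The elision shares a bar with the next section but does not change this unit's count.

11 measures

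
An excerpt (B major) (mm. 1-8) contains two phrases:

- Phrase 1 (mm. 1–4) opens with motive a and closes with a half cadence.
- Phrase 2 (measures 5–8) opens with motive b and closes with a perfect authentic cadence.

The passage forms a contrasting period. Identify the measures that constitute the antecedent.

measures 1–4

The antecedent is the phrase ending with the weaker cadence (half cadence, phrase 1) and the consequent the one ending more conclusively (perfect authentic cadence, phrase 2); the antecedent is mm. 1–4.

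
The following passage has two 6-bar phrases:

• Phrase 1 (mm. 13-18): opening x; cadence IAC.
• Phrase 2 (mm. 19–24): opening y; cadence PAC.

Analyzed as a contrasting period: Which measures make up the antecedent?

measures 13–18

The antecedent is the phrase ending with the weaker cadence (imperfect authentic cadence, phrase 1) and the consequent the one ending more conclusively (perfect authentic cadence, phrase 2); the antecedent is measures 13–18.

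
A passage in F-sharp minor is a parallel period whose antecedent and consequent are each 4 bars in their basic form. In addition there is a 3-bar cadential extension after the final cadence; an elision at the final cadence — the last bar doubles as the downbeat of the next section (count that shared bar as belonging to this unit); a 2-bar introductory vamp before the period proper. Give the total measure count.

Basic parallel period: 4 + 4 = 8 bars.
8 (basic form) + 3 (cadential extension) + 2 (introduction) = 13.
The elision shares a bar with the next section but does not change this unit's count.

13 measures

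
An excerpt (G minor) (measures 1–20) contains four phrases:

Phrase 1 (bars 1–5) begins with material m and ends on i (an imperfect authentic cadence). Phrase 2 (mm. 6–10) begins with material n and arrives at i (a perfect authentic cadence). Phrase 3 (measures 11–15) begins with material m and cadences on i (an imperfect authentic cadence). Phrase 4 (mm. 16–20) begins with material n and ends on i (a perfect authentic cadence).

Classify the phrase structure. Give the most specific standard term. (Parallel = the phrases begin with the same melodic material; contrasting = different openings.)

repeated period

The cadence pattern IAC–PAC–IAC–PAC is weak–strong twice, and phrases 3–4 restate phrases 1–2: a period heard twice, not a double period (which would end weakly at phrase 2).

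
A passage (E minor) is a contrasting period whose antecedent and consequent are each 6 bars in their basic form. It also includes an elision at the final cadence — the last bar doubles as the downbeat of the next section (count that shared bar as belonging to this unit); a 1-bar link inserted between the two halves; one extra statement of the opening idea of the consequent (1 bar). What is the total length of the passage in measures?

Basic contrasting period: 6 + 6 = 12 bars.
12 (basic form) + 1 (link) + 1 (extra statement) = 14.
The elision shares a bar with the next section but does not change this unit's count.

14 measures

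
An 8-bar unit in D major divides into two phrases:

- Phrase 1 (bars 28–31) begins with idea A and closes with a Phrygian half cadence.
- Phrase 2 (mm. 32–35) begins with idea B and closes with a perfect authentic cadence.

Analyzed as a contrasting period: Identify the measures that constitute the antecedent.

measures 28–31

The antecedent is the phrase ending with the weaker cadence (Phrygian half cadence, phrase 1) and the consequent the one ending more conclusively (perfect authentic cadence, phrase 2); the antecedent is mm. 28-31.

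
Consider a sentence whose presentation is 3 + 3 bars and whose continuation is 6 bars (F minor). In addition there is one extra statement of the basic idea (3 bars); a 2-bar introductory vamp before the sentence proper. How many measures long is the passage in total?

17 measures

Basic sentence: 3 + 3 + 6 = 12 bars.
12 (basic form) + 3 (extra statement) + 2 (introduction) = 17.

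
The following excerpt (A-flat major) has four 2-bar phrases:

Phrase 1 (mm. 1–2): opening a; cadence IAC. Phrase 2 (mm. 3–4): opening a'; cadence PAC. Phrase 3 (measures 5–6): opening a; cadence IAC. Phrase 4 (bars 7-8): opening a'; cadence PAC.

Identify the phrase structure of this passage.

The cadence pattern IAC–PAC–IAC–PAC is weak–strong twice, and phrases 3–4 restate phrases 1–2: a period heard twice, not a double period (which would end weakly at phrase 2).

repeated period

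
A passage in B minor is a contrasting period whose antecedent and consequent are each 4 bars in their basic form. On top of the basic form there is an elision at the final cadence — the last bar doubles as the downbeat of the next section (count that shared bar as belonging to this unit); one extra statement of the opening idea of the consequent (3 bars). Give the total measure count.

11 measures

Basic contrasting period: 4 + 4 = 8 bars.
8 (basic form) + 3 (extra statement) = 11.
The elision shares a bar with the next section but does not change this unit's count.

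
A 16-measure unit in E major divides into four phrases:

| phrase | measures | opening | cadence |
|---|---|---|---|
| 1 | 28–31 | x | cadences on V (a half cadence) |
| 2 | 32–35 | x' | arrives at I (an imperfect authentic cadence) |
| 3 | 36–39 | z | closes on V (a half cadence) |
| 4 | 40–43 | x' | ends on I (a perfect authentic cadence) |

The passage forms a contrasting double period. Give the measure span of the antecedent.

In a double period the four phrases pair into a large antecedent (phrases 1–2, ending imperfect authentic cadence) and a large consequent (phrases 3–4, ending perfect authentic cadence). The antecedent spans measures 28–35.

measures 28–35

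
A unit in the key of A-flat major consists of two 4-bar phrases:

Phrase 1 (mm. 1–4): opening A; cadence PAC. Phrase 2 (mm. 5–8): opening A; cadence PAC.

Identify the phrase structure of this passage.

repeated phrase

Both phrases have the same opening (A) and the same cadence (perfect authentic cadence): the second is a restatement, not a consequent, so this is a repeated phrase rather than a period.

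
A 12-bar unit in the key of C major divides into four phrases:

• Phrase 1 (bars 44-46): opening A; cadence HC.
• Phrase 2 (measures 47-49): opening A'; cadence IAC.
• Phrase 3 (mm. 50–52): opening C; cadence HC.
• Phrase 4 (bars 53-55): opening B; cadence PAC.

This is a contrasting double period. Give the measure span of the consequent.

In a double period the first pair of phrases (ending imperfect authentic cadence) is the large antecedent and the second pair (ending perfect authentic cadence) is the large consequent; the consequent is measures 50–55.

measures 50–55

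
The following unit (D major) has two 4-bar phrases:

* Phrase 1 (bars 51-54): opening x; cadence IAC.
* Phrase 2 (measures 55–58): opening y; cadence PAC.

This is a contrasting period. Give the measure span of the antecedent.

The phrase ending with the weaker cadence (imperfect authentic cadence) is the antecedent; the one ending more conclusively (perfect authentic cadence) is the consequent. The antecedent is measures 51–54.

measures 51–54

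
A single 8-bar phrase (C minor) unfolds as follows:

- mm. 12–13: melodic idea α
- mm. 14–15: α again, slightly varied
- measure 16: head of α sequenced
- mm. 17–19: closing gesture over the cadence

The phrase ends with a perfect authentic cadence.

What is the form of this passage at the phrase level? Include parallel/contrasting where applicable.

sentence

Basic idea (mm. 12-13) + its repetition (bars 14-15) form the presentation; fragmentation and cadence (measures 16-19) form the continuation — the 8-bar whole is a sentence.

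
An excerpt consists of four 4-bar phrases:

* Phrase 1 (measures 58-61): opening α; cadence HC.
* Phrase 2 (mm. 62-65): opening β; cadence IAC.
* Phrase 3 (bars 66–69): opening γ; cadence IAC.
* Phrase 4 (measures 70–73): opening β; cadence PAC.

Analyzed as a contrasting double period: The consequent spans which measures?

measures 66–73

In a double period the four phrases pair into a large antecedent (phrases 1–2, ending imperfect authentic cadence) and a large consequent (phrases 3–4, ending perfect authentic cadence). The consequent spans bars 66–73.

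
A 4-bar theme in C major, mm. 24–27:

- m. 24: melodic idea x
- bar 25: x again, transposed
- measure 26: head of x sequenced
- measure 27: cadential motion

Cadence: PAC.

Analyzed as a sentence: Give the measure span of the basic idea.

The presentation of a sentence is the basic idea (m. 24) plus its repetition (bar 25); the basic idea is therefore m. 24.

measures 24–24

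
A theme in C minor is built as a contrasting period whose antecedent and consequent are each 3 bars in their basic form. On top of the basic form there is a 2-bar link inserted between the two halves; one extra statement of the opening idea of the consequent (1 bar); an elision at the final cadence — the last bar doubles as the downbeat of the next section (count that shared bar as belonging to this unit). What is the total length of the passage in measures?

9 measures

Basic contrasting period: 3 + 3 = 6 bars.
6 (basic form) + 2 (link) + 1 (extra statement) = 9.
The elision shares a bar with the next section but does not change this unit's count.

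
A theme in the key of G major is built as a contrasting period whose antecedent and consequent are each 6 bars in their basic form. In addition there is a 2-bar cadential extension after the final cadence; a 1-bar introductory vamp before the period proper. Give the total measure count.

Basic contrasting period: 6 + 6 = 12 bars.
12 (basic form) + 2 (cadential extension) + 1 (introduction) = 15.

15 measures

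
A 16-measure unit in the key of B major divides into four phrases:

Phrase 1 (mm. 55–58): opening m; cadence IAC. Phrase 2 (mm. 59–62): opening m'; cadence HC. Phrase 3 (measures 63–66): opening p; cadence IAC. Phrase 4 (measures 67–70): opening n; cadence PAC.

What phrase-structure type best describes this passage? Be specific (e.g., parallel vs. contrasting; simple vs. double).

contrasting double period

Four phrases in two halves: the first half (bars 55–62) ends with a half cadence, the second (measures 63–70) with a perfect authentic cadence — a large antecedent–consequent pair, i.e. a double period.
Phrase 3 begins with different material from phrase 1, making it contrasting.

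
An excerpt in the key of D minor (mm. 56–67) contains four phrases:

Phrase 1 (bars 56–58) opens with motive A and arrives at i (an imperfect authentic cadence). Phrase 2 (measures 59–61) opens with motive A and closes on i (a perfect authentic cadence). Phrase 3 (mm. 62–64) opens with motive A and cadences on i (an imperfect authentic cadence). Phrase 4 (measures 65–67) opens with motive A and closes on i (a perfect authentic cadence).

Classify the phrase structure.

The cadence pattern IAC–PAC–IAC–PAC is weak–strong twice, and phrases 3–4 restate phrases 1–2: a period heard twice, not a double period (which would end weakly at phrase 2).

repeated period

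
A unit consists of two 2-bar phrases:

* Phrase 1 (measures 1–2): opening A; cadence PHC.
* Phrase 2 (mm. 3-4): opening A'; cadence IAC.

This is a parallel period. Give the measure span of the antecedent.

measures 1–2

The phrase ending with the weaker cadence (Phrygian half cadence) is the antecedent; the one ending more conclusively (imperfect authentic cadence) is the consequent. The antecedent is measures 1–2.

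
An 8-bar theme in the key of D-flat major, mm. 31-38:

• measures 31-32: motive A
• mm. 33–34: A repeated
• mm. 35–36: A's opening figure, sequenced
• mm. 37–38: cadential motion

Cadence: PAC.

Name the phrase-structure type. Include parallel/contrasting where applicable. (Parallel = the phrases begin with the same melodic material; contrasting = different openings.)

sentence

Basic idea (measures 31–32) + its repetition (mm. 33-34) form the presentation; fragmentation and cadence (bars 35–38) form the continuation — the 8-bar whole is a sentence.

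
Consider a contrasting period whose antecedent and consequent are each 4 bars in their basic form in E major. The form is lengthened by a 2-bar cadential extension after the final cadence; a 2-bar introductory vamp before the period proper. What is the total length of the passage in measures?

Basic contrasting period: 4 + 4 = 8 bars.
8 (basic form) + 2 (cadential extension) + 2 (introduction) = 12.

12 measures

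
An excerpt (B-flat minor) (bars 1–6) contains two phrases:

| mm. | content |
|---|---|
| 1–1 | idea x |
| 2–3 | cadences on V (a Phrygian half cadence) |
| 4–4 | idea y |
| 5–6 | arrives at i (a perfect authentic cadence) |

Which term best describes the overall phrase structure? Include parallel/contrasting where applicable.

contrasting period

Phrase 1 ends with a Phrygian half cadence (weaker) and phrase 2 with a perfect authentic cadence (stronger): antecedent + consequent = a period.
The two phrases open with different material (x / y), so the period is contrasting.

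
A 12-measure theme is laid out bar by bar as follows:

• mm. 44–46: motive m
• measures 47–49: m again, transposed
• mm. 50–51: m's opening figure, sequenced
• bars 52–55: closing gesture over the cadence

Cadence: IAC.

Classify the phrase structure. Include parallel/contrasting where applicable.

sentence

Basic idea (bars 44–46) + its repetition (measures 47-49) form the presentation; fragmentation and cadence (mm. 50-55) form the continuation — the 12-bar whole is a sentence.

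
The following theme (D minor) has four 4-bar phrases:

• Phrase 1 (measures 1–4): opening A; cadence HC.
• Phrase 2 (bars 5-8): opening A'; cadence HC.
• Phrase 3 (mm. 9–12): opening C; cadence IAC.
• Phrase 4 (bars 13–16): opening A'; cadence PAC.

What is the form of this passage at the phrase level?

Four phrases in two halves: the first half (bars 1–8) ends with a half cadence, the second (measures 9–16) with a perfect authentic cadence — a large antecedent–consequent pair, i.e. a double period.
Phrase 3 begins with different material from phrase 1, making it contrasting.

contrasting double period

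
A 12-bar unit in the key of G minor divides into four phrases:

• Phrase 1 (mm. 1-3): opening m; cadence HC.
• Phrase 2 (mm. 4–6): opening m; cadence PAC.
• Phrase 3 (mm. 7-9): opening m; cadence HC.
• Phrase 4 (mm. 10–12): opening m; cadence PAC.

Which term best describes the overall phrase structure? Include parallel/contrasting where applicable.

The cadence pattern HC–PAC–HC–PAC is weak–strong twice, and phrases 3–4 restate phrases 1–2: a period heard twice, not a double period (which would end weakly at phrase 2).

repeated period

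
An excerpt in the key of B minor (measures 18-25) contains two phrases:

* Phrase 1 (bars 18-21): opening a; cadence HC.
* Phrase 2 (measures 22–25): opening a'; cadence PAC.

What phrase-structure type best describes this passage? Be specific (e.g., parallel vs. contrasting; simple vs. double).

parallel period

Phrase 1 ends with a half cadence (weaker) and phrase 2 with a perfect authentic cadence (stronger): antecedent + consequent = a period.
The two phrases open with the same material (a / a'), so the period is parallel.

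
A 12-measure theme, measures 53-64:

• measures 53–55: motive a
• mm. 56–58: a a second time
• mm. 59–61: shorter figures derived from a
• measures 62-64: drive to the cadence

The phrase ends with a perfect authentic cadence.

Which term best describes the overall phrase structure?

Basic idea (bars 53–55) + its repetition (bars 56–58) form the presentation; fragmentation and cadence (measures 59–64) form the continuation — the 12-bar whole is a sentence.

sentence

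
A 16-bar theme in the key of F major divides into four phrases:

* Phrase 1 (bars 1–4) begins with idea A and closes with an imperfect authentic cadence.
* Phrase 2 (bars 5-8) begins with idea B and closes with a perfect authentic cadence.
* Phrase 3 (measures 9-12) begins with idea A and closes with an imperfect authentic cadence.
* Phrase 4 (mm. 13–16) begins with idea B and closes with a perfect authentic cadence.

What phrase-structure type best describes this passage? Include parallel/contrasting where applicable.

repeated period

The cadence pattern IAC–PAC–IAC–PAC is weak–strong twice, and phrases 3–4 restate phrases 1–2: a period heard twice, not a double period (which would end weakly at phrase 2).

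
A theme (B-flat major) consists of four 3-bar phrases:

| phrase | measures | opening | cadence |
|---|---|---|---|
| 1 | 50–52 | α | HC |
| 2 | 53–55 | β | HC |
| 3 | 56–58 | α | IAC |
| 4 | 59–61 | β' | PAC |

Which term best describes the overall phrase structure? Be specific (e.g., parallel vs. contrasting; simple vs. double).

Four phrases in two halves: the first half (mm. 50–55) ends with a half cadence, the second (mm. 56–61) with a perfect authentic cadence — a large antecedent–consequent pair, i.e. a double period.
Phrase 3 begins with the same material as phrase 1, making it parallel.

parallel double period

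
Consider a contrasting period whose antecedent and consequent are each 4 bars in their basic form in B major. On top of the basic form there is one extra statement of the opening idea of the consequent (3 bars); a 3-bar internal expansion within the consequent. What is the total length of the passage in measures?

14 measures

Basic contrasting period: 4 + 4 = 8 bars.
8 (basic form) + 3 (extra statement) + 3 (internal expansion) = 14.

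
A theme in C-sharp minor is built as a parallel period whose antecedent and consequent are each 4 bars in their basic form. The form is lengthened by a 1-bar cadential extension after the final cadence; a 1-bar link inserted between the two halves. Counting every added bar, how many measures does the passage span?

Basic parallel period: 4 + 4 = 8 bars.
8 (basic form) + 1 (cadential extension) + 1 (link) = 10.

10 measures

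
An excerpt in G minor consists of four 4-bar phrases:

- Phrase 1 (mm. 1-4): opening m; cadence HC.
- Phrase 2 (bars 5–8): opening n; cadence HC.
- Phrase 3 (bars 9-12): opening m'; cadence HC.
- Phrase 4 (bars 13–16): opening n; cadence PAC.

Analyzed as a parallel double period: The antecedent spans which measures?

measures 1–8

In a double period the four phrases pair into a large antecedent (phrases 1–2, ending half cadence) and a large consequent (phrases 3–4, ending perfect authentic cadence). The antecedent spans measures 1–8.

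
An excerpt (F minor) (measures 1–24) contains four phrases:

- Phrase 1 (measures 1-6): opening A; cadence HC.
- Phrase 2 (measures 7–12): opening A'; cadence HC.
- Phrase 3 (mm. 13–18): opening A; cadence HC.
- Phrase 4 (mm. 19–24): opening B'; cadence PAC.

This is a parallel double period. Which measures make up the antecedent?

measures 1–12

In a double period the first pair of phrases (ending half cadence) is the large antecedent and the second pair (ending perfect authentic cadence) is the large consequent; the antecedent is measures 1–12.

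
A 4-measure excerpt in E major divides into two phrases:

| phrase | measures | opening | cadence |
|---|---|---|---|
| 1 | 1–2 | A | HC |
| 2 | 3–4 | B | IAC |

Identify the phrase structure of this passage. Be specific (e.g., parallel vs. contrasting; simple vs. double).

contrasting period

Phrase 1 ends with a half cadence (weaker) and phrase 2 with an imperfect authentic cadence (stronger): antecedent + consequent = a period.
The two phrases open with different material (A / B), so the period is contrasting.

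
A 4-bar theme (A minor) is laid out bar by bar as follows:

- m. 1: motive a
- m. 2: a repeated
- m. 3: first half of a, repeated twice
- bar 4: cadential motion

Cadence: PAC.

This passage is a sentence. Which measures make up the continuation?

After the presentation (mm. 1–2), the continuation covers the fragmentation through the cadence: mm. 3-4.

measures 3–4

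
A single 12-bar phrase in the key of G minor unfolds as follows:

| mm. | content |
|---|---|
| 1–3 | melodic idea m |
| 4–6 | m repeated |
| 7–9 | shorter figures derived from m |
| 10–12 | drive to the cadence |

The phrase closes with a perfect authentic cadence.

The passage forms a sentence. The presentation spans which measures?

measures 1–6

The presentation of a sentence is the basic idea (mm. 1–3) plus its repetition (mm. 4–6); the presentation is therefore bars 1–6.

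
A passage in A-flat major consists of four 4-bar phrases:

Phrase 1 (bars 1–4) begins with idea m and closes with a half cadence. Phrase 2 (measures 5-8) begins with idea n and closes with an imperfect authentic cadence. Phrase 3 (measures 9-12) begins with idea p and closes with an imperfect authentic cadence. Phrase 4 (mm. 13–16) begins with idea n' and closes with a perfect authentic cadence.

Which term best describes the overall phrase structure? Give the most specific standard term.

contrasting double period

Four phrases in two halves: the first half (mm. 1–8) ends with an imperfect authentic cadence, the second (measures 9–16) with a perfect authentic cadence — a large antecedent–consequent pair, i.e. a double period.
Phrase 3 begins with different material from phrase 1, making it contrasting.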